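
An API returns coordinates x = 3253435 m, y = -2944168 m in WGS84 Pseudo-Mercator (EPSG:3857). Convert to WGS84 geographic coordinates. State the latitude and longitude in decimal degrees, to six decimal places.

lat -25.555799°, lon 29.226104°

R = 6378137 m. λ = x/R = 29.22610386°.
φ = 2·arctan(exp(y/R)) − 90° = 2·arctan(0.63027) − 90° = -25.55579938°.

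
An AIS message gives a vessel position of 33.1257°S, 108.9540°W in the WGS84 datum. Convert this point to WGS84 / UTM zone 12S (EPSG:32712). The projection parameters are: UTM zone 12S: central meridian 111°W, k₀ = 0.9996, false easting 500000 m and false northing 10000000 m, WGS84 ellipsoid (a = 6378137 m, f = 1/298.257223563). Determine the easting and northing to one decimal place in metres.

E 690873.8 m, N 6332914.9 m

Zone 12 central meridian λ₀ = 6×12 − 183 = -111°; Δλ = +2.0460°.
Transverse Mercator on WGS84 with k₀ = 0.9996 gives E = 690873.781 m, N = 6332914.927 m.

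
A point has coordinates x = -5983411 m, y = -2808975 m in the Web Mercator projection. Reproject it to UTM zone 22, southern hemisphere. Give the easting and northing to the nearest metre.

E 221227 m, N 7292604 m

Web Mercator inverse (R = 6378137 m) → φ = -24.45519893°, λ = -53.74989552°.
UTM 22S forward: E = 221226.947 m, N = 7292604.210 m.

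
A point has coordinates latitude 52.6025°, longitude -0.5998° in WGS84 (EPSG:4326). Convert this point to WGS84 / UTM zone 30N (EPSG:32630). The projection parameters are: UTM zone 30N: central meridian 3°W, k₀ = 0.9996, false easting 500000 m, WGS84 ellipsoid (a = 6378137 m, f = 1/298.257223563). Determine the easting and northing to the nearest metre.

E 662541 m, N 5830759 m

Zone 30 central meridian λ₀ = 6×30 − 183 = -3°; Δλ = +2.4002°.
Transverse Mercator on WGS84 with k₀ = 0.9996 gives E = 662541.322 m, N = 5830758.816 m.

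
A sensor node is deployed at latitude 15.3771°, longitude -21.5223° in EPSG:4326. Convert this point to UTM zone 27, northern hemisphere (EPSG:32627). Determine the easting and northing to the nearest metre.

E 443948 m, N 1700103 m

Zone 27 central meridian λ₀ = 6×27 − 183 = -21°; Δλ = -0.5223°.
Transverse Mercator on WGS84 with k₀ = 0.9996 gives E = 443947.793 m, N = 1700103.369 m.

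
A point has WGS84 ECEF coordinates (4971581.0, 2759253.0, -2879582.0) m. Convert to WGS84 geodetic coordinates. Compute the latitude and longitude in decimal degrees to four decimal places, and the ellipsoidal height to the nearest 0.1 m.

λ = atan2(Y, X) = 29.03049975°; p = √(X²+Y²) = 5685955.9 m.
Bowring's method on WGS84 (a = 6378137 m, b = 6356752.314 m) gives φ = -27.01480033°, h = -208.422 m.

lat -27.0148°, lon 29.0305°, h -208.4 m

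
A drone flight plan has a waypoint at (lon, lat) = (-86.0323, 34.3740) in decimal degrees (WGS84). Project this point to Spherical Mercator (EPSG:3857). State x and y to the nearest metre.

Web Mercator is spherical with R = a = 6378137 m.
x = R·λ = 6378137 × -1.501546898 = -9577071.828 m.
y = R·ln tan(π/4 + φ/2) = 6378137 × 0.639549186 = 4079132.327 m.

x -9577072 m, y 4079132 m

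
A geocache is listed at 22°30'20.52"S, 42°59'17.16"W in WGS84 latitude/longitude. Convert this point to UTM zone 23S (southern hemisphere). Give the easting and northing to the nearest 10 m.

Zone 23 central meridian λ₀ = 6×23 − 183 = -45°; Δλ = +2.0119°.
Transverse Mercator on WGS84 with k₀ = 0.9996 gives E = 706955.954 m, N = 7509806.180 m.

E 706960 m, N 7509810 m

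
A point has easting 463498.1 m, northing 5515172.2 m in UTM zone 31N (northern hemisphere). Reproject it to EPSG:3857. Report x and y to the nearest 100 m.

x 277500 m, y 6409600 m

Unproject from UTM 31N (λ₀ = 3°) → φ = 49.78789960°, λ = 2.49290041°.
Web Mercator (R = 6378137 m): x = 277508.405 m, y = 6409624.492 m.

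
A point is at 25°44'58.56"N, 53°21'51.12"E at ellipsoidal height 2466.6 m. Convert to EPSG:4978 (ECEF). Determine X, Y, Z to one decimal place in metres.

X 3431564.8 m, Y 4614579.4 m, Z 2755173.7 m

WGS84: a = 6378137 m, e² = 0.006694380; N(φ) = a/√(1−e²sin²φ) = 6382170.142 m.
X = (N+h)·cosφ·cosλ = 3431564.825 m; Y = (N+h)·cosφ·sinλ = 4614579.428 m; Z = (N(1−e²)+h)·sinφ = 2755173.743 m.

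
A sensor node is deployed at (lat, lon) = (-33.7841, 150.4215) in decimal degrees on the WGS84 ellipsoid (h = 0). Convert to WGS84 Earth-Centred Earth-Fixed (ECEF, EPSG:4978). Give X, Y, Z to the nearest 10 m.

X -4615060 m, Y 2619430 m, Z -3526570 m

WGS84: a = 6378137 m, e² = 0.006694380; N(φ) = a/√(1−e²sin²φ) = 6384748.503 m.
X = (N+h)·cosφ·cosλ = -4615055.736 m; Y = (N+h)·cosφ·sinλ = 2619426.386 m; Z = (N(1−e²)+h)·sinφ = -3526567.819 m.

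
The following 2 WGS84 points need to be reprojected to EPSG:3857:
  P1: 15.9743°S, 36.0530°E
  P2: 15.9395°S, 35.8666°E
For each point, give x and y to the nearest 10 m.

P1: x 4013400 m, y -1801750 m; P2: x 3992650 m, y -1797720 m

Web Mercator: x = R·λ, y = R·ln tan(π/4+φ/2), R = 6378137 m.
P1 (-15.9743°, 36.0530°) → (4013401.602, -1801746.754) m.
P2 (-15.9395°, 35.8666°) → (3992651.648, -1797717.586) m.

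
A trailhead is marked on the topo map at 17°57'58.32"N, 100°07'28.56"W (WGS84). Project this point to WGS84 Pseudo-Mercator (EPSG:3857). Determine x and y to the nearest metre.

x -11145819 m, y 2033593 m

Web Mercator is spherical with R = a = 6378137 m.
x = R·λ = 6378137 × -1.747503932 = -11145819.488 m.
y = R·ln tan(π/4 + φ/2) = 6378137 × 0.318838039 = 2033592.693 m.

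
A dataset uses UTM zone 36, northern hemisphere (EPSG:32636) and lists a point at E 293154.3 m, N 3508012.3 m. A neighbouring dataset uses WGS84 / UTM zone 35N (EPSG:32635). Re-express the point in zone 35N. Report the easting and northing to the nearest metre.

E 861936 m, N 3512282 m

UTM 36N → geographic: φ = 31.68880027°, λ = 30.81769952°.
UTM 35N (λ₀ = 27°) forward: E = 861935.620 m, N = 3512282.405 m.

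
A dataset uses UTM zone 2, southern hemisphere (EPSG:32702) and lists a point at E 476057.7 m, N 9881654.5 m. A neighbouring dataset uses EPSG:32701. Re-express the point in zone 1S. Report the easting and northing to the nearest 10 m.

E 1144690 m, N 9881050 m

UTM 2S → geographic: φ = -1.07070001°, λ = -171.21520022°.
UTM 1S (λ₀ = -177°) forward: E = 1144694.614 m, N = 9881045.612 m.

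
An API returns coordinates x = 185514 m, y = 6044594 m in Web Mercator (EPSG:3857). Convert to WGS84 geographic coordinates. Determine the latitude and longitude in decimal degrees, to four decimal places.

R = 6378137 m. λ = x/R = 1.66650062°.
φ = 2·arctan(exp(y/R)) − 90° = 2·arctan(2.57978) − 90° = 47.62439815°.

lat 47.6244°, lon 1.6665°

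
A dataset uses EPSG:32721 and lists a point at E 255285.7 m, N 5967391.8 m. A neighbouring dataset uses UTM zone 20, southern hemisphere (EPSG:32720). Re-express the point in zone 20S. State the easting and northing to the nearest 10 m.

E 793330 m, N 5965880 m

UTM 21S → geographic: φ = -36.40749999°, λ = -59.72900038°.
UTM 20S (λ₀ = -63°) forward: E = 793330.750 m, N = 5965879.545 m.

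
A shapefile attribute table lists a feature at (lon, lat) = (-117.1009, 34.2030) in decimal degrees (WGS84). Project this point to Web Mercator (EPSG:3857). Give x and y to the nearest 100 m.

Web Mercator is spherical with R = a = 6378137 m.
x = R·λ = 6378137 × -2.043796262 = -13035612.559 m.
y = R·ln tan(π/4 + φ/2) = 6378137 × 0.635936896 = 4056092.646 m.

x -13035600 m, y 4056100 m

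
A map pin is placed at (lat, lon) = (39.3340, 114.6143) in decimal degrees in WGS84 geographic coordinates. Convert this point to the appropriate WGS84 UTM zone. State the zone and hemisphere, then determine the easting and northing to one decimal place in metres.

Zone 50N: E 294381.0 m, N 4356556.2 m

Longitude 114.6143° lies in the 6° band [114°, 120°), giving zone 50; latitude is north of the equator, so 50N.
Zone 50 central meridian λ₀ = 6×50 − 183 = 117°; Δλ = -2.3857°.
Transverse Mercator on WGS84 with k₀ = 0.9996 gives E = 294380.996 m, N = 4356556.207 m.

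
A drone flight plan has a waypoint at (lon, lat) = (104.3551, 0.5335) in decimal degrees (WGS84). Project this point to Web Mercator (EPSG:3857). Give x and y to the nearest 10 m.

Web Mercator is spherical with R = a = 6378137 m.
x = R·λ = 6378137 × 1.821340086 = 11616756.594 m.
y = R·ln tan(π/4 + φ/2) = 6378137 × 0.009311466 = 59389.807 m.

x 11616760 m, y 59390 m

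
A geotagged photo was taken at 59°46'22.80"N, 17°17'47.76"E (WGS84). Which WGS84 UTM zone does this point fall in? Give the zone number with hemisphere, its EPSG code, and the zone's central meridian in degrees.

Zone 33N (EPSG:32633), central meridian 15°

UTM zone = ⌊(λ + 180)/6⌋ + 1; 17.2966° ∈ [12°, 18°) → zone 33.
Hemisphere: N (φ ≥ 0).
Central meridian λ₀ = 6×33 − 183 = 15°.
EPSG code: 32633.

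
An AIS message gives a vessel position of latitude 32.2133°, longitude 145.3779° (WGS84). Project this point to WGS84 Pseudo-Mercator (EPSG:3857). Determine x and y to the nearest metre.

Web Mercator is spherical with R = a = 6378137 m.
x = R·λ = 6378137 × 2.537323015 = 16183393.801 m.
y = R·ln tan(π/4 + φ/2) = 6378137 × 0.594427848 = 3791342.249 m.

x 16183394 m, y 3791342 m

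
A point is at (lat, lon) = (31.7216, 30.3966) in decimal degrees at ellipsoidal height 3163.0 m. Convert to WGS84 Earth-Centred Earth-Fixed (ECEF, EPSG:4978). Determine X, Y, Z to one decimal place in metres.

X 4686237.6 m, Y 2749025.5 m, Z 3335875.5 m

WGS84: a = 6378137 m, e² = 0.006694380; N(φ) = a/√(1−e²sin²φ) = 6384047.253 m.
X = (N+h)·cosφ·cosλ = 4686237.648 m; Y = (N+h)·cosφ·sinλ = 2749025.503 m; Z = (N(1−e²)+h)·sinφ = 3335875.452 m.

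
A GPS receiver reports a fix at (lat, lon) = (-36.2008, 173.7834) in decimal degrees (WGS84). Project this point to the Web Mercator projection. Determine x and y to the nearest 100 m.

x 19345500 m, y -4328300 m

Web Mercator is spherical with R = a = 6378137 m.
x = R·λ = 6378137 × 3.033092515 = 19345479.596 m.
y = R·ln tan(π/4 + φ/2) = 6378137 × -0.678612961 = -4328286.435 m.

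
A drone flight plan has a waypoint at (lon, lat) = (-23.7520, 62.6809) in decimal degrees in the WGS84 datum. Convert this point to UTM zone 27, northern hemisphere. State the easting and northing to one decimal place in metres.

E 359116.2 m, N 6953043.7 m

Zone 27 central meridian λ₀ = 6×27 − 183 = -21°; Δλ = -2.7520°.
Transverse Mercator on WGS84 with k₀ = 0.9996 gives E = 359116.178 m, N = 6953043.715 m.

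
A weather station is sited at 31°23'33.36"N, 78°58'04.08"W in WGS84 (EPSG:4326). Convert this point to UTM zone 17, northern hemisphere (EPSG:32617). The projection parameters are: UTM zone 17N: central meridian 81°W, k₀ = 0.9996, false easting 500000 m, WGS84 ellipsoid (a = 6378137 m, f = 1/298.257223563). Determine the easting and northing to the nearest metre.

Zone 17 central meridian λ₀ = 6×17 − 183 = -81°; Δλ = +2.0322°.
Transverse Mercator on WGS84 with k₀ = 0.9996 gives E = 693225.422 m, N = 3474898.641 m.

E 693225 m, N 3474899 m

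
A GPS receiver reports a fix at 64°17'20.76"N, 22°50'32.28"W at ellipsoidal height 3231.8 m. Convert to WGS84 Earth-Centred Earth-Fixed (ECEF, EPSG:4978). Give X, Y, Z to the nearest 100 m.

X 2558300 m, Y -1077600 m, Z 5726700 m

WGS84: a = 6378137 m, e² = 0.006694380; N(φ) = a/√(1−e²sin²φ) = 6395538.754 m.
X = (N+h)·cosφ·cosλ = 2558280.463 m; Y = (N+h)·cosφ·sinλ = -1077625.229 m; Z = (N(1−e²)+h)·sinφ = 5726681.781 m.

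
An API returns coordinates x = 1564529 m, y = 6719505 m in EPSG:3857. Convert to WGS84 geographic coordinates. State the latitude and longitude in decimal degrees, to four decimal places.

R = 6378137 m. λ = x/R = 14.05440313°.
φ = 2·arctan(exp(y/R)) − 90° = 2·arctan(2.86773) − 90° = 51.55189861°.

lat 51.5519°, lon 14.0544°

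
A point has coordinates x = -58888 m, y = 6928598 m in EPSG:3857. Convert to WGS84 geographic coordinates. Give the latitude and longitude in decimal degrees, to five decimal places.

R = 6378137 m. λ = x/R = -0.52899990°.
φ = 2·arctan(exp(y/R)) − 90° = 2·arctan(2.96330) − 90° = 52.70490073°.

lat 52.70490°, lon -0.52900°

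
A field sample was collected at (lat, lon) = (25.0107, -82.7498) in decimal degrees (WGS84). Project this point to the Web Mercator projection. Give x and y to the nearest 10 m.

x -9211670 m, y 2877060 m

Web Mercator is spherical with R = a = 6378137 m.
x = R·λ = 6378137 × -1.444256465 = -9211665.599 m.
y = R·ln tan(π/4 + φ/2) = 6378137 × 0.451081395 = 2877058.935 m.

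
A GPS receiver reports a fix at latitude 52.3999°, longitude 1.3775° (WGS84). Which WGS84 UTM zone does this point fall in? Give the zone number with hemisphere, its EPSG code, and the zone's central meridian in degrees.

Zone 31N (EPSG:32631), central meridian 3°

UTM zone = ⌊(λ + 180)/6⌋ + 1; 1.3775° ∈ [0°, 6°) → zone 31.
Hemisphere: N (φ ≥ 0).
Central meridian λ₀ = 6×31 − 183 = 3°.
EPSG code: 32631.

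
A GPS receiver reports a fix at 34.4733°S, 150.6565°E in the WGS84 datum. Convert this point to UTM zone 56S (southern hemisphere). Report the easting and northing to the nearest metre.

E 284769 m, N 6182871 m

Zone 56 central meridian λ₀ = 6×56 − 183 = 153°; Δλ = -2.3435°.
Transverse Mercator on WGS84 with k₀ = 0.9996 gives E = 284768.792 m, N = 6182871.160 m.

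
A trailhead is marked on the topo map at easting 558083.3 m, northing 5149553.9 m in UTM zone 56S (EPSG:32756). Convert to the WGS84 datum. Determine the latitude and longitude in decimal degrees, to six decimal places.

Zone 56S: λ₀ = 153°, k₀ = 0.9996, false easting 500000 m, false northing 10000000 m.
Meridian distance M = (N − FN)/k₀ = -4852387.1 m.
Inverse transverse Mercator on WGS84 gives φ = -43.80479963°, λ = 153.72210047°.

lat -43.804800°, lon 153.722100°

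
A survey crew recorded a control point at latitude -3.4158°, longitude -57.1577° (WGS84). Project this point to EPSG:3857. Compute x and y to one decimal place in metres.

Web Mercator is spherical with R = a = 6378137 m.
x = R·λ = 6378137 × -0.997590058 = -6362766.059 m.
y = R·ln tan(π/4 + φ/2) = 6378137 × -0.059652303 = -380470.560 m.

x -6362766.1 m, y -380470.6 m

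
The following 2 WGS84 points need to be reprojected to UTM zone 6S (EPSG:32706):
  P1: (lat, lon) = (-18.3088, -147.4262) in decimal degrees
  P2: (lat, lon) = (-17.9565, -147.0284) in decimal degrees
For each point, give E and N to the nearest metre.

P1: E 454960 m, N 7975597 m; P2: E 496993 m, N 8014627 m

UTM zone 6S: λ₀ = -147°, k₀ = 0.9996.
P1 (-18.3088°, -147.4262°) → (454960.200, 7975596.855) m.
P2 (-17.9565°, -147.0284°) → (496992.765, 8014626.888) m.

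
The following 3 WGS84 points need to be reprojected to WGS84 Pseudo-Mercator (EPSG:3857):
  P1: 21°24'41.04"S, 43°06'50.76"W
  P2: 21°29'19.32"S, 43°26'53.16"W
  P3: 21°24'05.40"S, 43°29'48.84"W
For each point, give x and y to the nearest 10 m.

P1: x -4799440 m, y -2441000 m; P2: x -4836620 m, y -2450250 m; P3: x -4842050 m, y -2439820 m

Web Mercator: x = R·λ, y = R·ln tan(π/4+φ/2), R = 6378137 m.
P1 (-21.4114°, -43.1141°) → (-4799439.658, -2441001.794) m.
P2 (-21.4887°, -43.4481°) → (-4836620.368, -2450247.155) m.
P3 (-21.4015°, -43.4969°) → (-4842052.759, -2439818.071) m.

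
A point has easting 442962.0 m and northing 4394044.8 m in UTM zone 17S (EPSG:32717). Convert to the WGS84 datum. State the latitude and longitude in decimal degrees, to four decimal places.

Zone 17S: λ₀ = -81°, k₀ = 0.9996, false easting 500000 m, false northing 10000000 m.
Meridian distance M = (N − FN)/k₀ = -5608198.5 m.
Inverse transverse Mercator on WGS84 gives φ = -50.60270026°, λ = -81.80600053°.

lat -50.6027°, lon -81.8060°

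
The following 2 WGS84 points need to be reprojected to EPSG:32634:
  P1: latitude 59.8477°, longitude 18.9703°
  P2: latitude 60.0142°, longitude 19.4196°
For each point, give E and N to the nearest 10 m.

UTM zone 34N: λ₀ = 21°, k₀ = 0.9996.
P1 (59.8477°, 18.9703°) → (386279.869, 6636192.079) m.
P2 (60.0142°, 19.4196°) → (411892.319, 6654045.211) m.

P1: E 386280 m, N 6636190 m; P2: E 411890 m, N 6654050 m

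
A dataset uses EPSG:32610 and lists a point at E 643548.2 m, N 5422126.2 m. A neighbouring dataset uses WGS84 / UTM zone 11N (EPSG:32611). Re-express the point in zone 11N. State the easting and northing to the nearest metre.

E 204163 m, N 5428144 m

UTM 10N → geographic: φ = 48.93540013°, λ = -121.03989969°.
UTM 11N (λ₀ = -117°) forward: E = 204163.041 m, N = 5428144.312 m.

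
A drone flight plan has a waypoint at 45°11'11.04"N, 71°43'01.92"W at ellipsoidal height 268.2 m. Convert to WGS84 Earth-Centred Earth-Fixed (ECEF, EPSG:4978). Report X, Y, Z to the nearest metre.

WGS84: a = 6378137 m, e² = 0.006694380; N(φ) = a/√(1−e²sin²φ) = 6388908.095 m.
X = (N+h)·cosφ·cosλ = 1412658.481 m; Y = (N+h)·cosφ·sinλ = -4275789.897 m; Z = (N(1−e²)+h)·sinφ = 4502162.749 m.

X 1412658 m, Y -4275790 m, Z 4502163 m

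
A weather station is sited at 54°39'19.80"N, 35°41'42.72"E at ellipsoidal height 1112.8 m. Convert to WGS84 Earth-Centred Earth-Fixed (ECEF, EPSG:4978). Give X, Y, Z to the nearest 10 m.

WGS84: a = 6378137 m, e² = 0.006694380; N(φ) = a/√(1−e²sin²φ) = 6392389.029 m.
X = (N+h)·cosφ·cosλ = 3003741.010 m; Y = (N+h)·cosφ·sinλ = 2158025.323 m; Z = (N(1−e²)+h)·sinφ = 5180200.336 m.

X 3003740 m, Y 2158030 m, Z 5180200 m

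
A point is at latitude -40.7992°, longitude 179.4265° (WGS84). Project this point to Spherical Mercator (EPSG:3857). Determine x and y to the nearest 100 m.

Web Mercator is spherical with R = a = 6378137 m.
x = R·λ = 6378137 × 3.131583190 = 19973666.615 m.
y = R·ln tan(π/4 + φ/2) = 6378137 × -0.781226348 = -4982768.674 m.

x 19973700 m, y -4982800 m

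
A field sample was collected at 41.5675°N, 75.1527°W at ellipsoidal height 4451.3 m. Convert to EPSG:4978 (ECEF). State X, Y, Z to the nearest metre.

X 1225444 m, Y -4622666 m, Z 4212738 m

WGS84: a = 6378137 m, e² = 0.006694380; N(φ) = a/√(1−e²sin²φ) = 6387556.326 m.
X = (N+h)·cosφ·cosλ = 1225444.459 m; Y = (N+h)·cosφ·sinλ = -4622665.726 m; Z = (N(1−e²)+h)·sinφ = 4212737.575 m.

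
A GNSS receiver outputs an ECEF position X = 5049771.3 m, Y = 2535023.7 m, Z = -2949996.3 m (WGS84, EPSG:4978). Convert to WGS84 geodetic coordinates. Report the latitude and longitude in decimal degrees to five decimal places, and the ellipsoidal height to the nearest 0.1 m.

lat -27.72680°, lon 26.65700°, h 550.9 m

λ = atan2(Y, X) = 26.65700004°; p = √(X²+Y²) = 5650357.1 m.
Bowring's method on WGS84 (a = 6378137 m, b = 6356752.314 m) gives φ = -27.72679999°, h = 550.854 m.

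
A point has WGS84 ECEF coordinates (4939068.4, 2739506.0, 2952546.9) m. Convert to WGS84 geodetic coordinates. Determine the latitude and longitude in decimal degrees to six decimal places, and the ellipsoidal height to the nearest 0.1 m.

lat 27.757300°, lon 29.015400°, h -396.1 m

λ = atan2(Y, X) = 29.01540001°; p = √(X²+Y²) = 5647945.6 m.
Bowring's method on WGS84 (a = 6378137 m, b = 6356752.314 m) gives φ = 27.75730024°, h = -396.143 m.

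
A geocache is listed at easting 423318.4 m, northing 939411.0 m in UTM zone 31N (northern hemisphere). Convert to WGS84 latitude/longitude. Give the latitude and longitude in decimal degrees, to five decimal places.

Zone 31N: λ₀ = 3°, k₀ = 0.9996, false easting 500000 m.
Meridian distance M = (N − FN)/k₀ = 939786.9 m.
Inverse transverse Mercator on WGS84 gives φ = 8.49789965°, λ = 2.30329966°.

lat 8.49790°, lon 2.30330°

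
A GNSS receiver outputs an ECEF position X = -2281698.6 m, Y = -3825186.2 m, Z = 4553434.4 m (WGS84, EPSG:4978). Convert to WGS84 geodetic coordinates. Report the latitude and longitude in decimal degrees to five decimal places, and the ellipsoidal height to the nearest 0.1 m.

λ = atan2(Y, X) = -120.81580061°; p = √(X²+Y²) = 4454009.2 m.
Bowring's method on WGS84 (a = 6378137 m, b = 6356752.314 m) gives φ = 45.82470040°, h = 2430.717 m.

lat 45.82470°, lon -120.81580°, h 2430.7 m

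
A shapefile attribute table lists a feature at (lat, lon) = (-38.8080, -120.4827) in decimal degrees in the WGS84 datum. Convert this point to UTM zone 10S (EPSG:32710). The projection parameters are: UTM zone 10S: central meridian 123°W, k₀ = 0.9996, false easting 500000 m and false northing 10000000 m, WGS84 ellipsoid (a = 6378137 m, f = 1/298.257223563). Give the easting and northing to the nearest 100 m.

Zone 10 central meridian λ₀ = 6×10 − 183 = -123°; Δλ = +2.5173°.
Transverse Mercator on WGS84 with k₀ = 0.9996 gives E = 718580.538 m, N = 5701519.153 m.

E 718600 m, N 5701500 m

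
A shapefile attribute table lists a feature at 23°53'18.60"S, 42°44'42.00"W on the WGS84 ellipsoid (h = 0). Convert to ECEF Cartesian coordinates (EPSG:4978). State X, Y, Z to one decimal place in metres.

X 4285087.5 m, Y -3960400.8 m, Z -2566996.8 m

WGS84: a = 6378137 m, e² = 0.006694380; N(φ) = a/√(1−e²sin²φ) = 6381640.903 m.
X = (N+h)·cosφ·cosλ = 4285087.5497 m; Y = (N+h)·cosφ·sinλ = -3960400.764 m; Z = (N(1−e²)+h)·sinφ = -2566996.756 m.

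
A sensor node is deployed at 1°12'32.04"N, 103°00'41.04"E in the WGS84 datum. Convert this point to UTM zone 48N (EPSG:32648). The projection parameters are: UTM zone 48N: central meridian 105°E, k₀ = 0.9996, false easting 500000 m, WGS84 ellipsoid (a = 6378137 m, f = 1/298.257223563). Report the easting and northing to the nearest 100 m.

Zone 48 central meridian λ₀ = 6×48 − 183 = 105°; Δλ = -1.9886°.
Transverse Mercator on WGS84 with k₀ = 0.9996 gives E = 278722.842 m, N = 133701.012 m.

E 278700 m, N 133700 m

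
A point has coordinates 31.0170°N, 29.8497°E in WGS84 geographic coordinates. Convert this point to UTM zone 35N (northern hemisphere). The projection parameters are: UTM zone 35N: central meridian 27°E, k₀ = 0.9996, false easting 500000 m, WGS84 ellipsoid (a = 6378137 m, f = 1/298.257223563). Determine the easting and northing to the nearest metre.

Zone 35 central meridian λ₀ = 6×35 − 183 = 27°; Δλ = +2.8497°.
Transverse Mercator on WGS84 with k₀ = 0.9996 gives E = 772054.346 m, N = 3434973.986 m.

E 772054 m, N 3434974 m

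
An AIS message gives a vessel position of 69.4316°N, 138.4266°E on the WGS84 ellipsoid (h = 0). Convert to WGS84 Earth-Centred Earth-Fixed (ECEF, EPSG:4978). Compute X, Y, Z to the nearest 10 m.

X -1681300 m, Y 1491330 m, Z 5949060 m

WGS84: a = 6378137 m, e² = 0.006694380; N(φ) = a/√(1−e²sin²φ) = 6396933.526 m.
X = (N+h)·cosφ·cosλ = -1681297.574 m; Y = (N+h)·cosφ·sinλ = 1491330.574 m; Z = (N(1−e²)+h)·sinφ = 5949057.382 m.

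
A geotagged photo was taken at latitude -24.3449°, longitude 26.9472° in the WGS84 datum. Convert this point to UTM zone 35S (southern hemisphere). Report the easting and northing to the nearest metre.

E 494644 m, N 7307586 m

Zone 35 central meridian λ₀ = 6×35 − 183 = 27°; Δλ = -0.0528°.
Transverse Mercator on WGS84 with k₀ = 0.9996 gives E = 494644.064 m, N = 7307586.353 m.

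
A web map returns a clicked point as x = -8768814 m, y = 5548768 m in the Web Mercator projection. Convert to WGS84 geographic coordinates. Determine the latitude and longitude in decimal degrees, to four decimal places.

R = 6378137 m. λ = x/R = -78.77159640°.
φ = 2·arctan(exp(y/R)) − 90° = 2·arctan(2.38683) − 90° = 44.53600265°.

lat 44.5360°, lon -78.7716°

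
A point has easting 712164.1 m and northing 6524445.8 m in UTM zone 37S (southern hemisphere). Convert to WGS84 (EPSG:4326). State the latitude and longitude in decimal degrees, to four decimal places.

Zone 37S: λ₀ = 39°, k₀ = 0.9996, false easting 500000 m, false northing 10000000 m.
Meridian distance M = (N − FN)/k₀ = -3476945.0 m.
Inverse transverse Mercator on WGS84 gives φ = -31.39519963°, λ = 41.23140000°.

lat -31.3952°, lon 41.2314°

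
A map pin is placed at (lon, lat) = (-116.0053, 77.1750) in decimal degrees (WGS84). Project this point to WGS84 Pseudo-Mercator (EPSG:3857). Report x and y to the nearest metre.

x -12913651 m, y 13941269 m

Web Mercator is spherical with R = a = 6378137 m.
x = R·λ = 6378137 × -2.024674435 = -12913650.925 m.
y = R·ln tan(π/4 + φ/2) = 6378137 × 2.185790203 = 13941269.367 m.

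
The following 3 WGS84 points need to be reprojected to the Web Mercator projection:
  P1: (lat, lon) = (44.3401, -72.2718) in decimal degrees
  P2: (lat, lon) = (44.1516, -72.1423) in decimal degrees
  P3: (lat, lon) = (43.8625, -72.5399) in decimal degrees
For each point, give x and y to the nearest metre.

P1: x -8045260 m, y 5518225 m; P2: x -8030844 m, y 5488933 m; P3: x -8075105 m, y 5444188 m

Web Mercator: x = R·λ, y = R·ln tan(π/4+φ/2), R = 6378137 m.
P1 (44.3401°, -72.2718°) → (-8045259.975, 5518225.178) m.
P2 (44.1516°, -72.1423°) → (-8030844.101, 5488932.683) m.
P3 (43.8625°, -72.5399°) → (-8075104.730, 5444188.340) m.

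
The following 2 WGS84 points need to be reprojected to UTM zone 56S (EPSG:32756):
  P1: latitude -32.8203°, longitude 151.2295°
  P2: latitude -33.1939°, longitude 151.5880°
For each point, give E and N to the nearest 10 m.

P1: E 334260 m, N 6367250 m; P2: E 368380 m, N 6326330 m

UTM zone 56S: λ₀ = 153°, k₀ = 0.9996.
P1 (-32.8203°, 151.2295°) → (334261.838, 6367246.122) m.
P2 (-33.1939°, 151.5880°) → (368380.738, 6326328.938) m.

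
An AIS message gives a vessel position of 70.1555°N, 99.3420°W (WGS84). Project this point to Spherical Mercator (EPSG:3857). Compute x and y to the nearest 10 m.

Web Mercator is spherical with R = a = 6378137 m.
x = R·λ = 6378137 × -1.733844986 = -11058700.854 m.
y = R·ln tan(π/4 + φ/2) = 6378137 × 1.743380072 = 11119516.944 m.

x -11058700 m, y 11119520 m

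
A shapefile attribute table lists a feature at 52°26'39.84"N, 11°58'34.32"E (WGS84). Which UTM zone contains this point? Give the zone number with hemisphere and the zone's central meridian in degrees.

Zone 32N, central meridian 9°

UTM zone = ⌊(λ + 180)/6⌋ + 1; 11.9762° ∈ [6°, 12°) → zone 32.
Hemisphere: N (φ ≥ 0).
Central meridian λ₀ = 6×32 − 183 = 9°.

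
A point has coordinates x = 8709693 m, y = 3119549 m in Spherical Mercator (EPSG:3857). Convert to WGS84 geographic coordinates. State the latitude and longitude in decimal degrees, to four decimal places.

lat 26.9686°, lon 78.2405°

R = 6378137 m. λ = x/R = 78.24050342°.
φ = 2·arctan(exp(y/R)) − 90° = 2·arctan(1.63085) − 90° = 26.96859775°.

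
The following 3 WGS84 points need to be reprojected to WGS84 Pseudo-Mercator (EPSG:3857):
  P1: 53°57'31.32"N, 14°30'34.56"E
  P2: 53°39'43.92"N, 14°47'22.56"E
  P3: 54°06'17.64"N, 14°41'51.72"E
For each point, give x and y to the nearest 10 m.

P1: x 1615200 m, y 7162340 m; P2: x 1646370 m, y 7106440 m; P3: x 1636140 m, y 7190050 m

Web Mercator: x = R·λ, y = R·ln tan(π/4+φ/2), R = 6378137 m.
P1 (53.9587°, 14.5096°) → (1615201.284, 7162338.445) m.
P2 (53.6622°, 14.7896°) → (1646370.741, 7106438.827) m.
P3 (54.1049°, 14.6977°) → (1636140.480, 7190048.183) m.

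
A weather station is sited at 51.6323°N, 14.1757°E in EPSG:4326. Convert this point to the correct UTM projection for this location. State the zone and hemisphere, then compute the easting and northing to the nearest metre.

Zone 33N: E 442949 m, N 5720465 m

Longitude 14.1757° lies in the 6° band [12°, 18°), giving zone 33; latitude is north of the equator, so 33N.
Zone 33 central meridian λ₀ = 6×33 − 183 = 15°; Δλ = -0.8243°.
Transverse Mercator on WGS84 with k₀ = 0.9996 gives E = 442949.344 m, N = 5720464.628 m.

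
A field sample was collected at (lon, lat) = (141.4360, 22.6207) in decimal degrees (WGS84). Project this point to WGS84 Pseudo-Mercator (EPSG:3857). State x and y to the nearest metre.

Web Mercator is spherical with R = a = 6378137 m.
x = R·λ = 6378137 × 2.468523881 = 15744583.4998 m.
y = R·ln tan(π/4 + φ/2) = 6378137 × 0.405480897 = 2586212.713 m.

x 15744583 m, y 2586213 m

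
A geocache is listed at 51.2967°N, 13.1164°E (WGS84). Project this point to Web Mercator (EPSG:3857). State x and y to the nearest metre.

Web Mercator is spherical with R = a = 6378137 m.
x = R·λ = 6378137 × 0.228924366 = 1460110.969 m.
y = R·ln tan(π/4 + φ/2) = 6378137 × 1.046378477 = 6673945.281 m.

x 1460111 m, y 6673945 m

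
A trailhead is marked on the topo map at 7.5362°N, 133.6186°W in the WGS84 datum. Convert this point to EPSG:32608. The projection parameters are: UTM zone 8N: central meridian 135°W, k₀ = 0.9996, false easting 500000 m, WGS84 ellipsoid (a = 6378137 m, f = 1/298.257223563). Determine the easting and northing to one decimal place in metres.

Zone 8 central meridian λ₀ = 6×8 − 183 = -135°; Δλ = +1.3814°.
Transverse Mercator on WGS84 with k₀ = 0.9996 gives E = 652410.601 m, N = 833265.610 m.

E 652410.6 m, N 833265.6 m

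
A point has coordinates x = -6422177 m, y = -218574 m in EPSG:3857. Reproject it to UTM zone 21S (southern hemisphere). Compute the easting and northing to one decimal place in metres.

E 423107.7 m, N 9783001.8 m

Web Mercator inverse (R = 6378137 m) → φ = -1.96309945°, λ = -57.69139756°.
UTM 21S forward: E = 423107.739 m, N = 9783001.782 m.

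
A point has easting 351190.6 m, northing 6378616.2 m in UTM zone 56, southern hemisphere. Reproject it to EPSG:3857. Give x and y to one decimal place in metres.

x 16855117.9 m, y -3858223.8 m

Unproject from UTM 56S (λ₀ = 153°) → φ = -32.72020021°, λ = 151.41210011°.
Web Mercator (R = 6378137 m): x = 16855117.884 m, y = -3858223.839 m.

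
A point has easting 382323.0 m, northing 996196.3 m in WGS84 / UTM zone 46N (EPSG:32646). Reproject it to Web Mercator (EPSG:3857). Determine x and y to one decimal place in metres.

x 10233534.0 m, y 1007215.8 m

Unproject from UTM 46N (λ₀ = 93°) → φ = 9.01060011°, λ = 91.92940039°.
Web Mercator (R = 6378137 m): x = 10233534.040 m, y = 1007215.788 m.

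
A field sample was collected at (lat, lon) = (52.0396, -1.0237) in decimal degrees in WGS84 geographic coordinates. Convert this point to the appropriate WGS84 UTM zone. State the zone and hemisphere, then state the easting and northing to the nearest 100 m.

Longitude -1.0237° lies in the 6° band [-6°, 0°), giving zone 30; latitude is north of the equator, so 30N.
Zone 30 central meridian λ₀ = 6×30 − 183 = -3°; Δλ = +1.9763°.
Transverse Mercator on WGS84 with k₀ = 0.9996 gives E = 635547.805 m, N = 5767286.118 m.

Zone 30N: E 635500 m, N 5767300 m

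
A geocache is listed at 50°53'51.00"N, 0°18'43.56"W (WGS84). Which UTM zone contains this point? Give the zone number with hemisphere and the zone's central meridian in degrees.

UTM zone = ⌊(λ + 180)/6⌋ + 1; -0.3121° ∈ [-6°, 0°) → zone 30.
Hemisphere: N (φ ≥ 0).
Central meridian λ₀ = 6×30 − 183 = -3°.

Zone 30N, central meridian -3°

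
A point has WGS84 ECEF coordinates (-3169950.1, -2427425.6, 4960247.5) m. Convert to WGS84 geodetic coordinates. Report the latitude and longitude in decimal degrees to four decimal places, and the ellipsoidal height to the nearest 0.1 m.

λ = atan2(Y, X) = -142.55649976°; p = √(X²+Y²) = 3992615.5 m.
Bowring's method on WGS84 (a = 6378137 m, b = 6356752.314 m) gives φ = 51.35639980°, h = 2363.851 m.

lat 51.3564°, lon -142.5565°, h 2363.9 m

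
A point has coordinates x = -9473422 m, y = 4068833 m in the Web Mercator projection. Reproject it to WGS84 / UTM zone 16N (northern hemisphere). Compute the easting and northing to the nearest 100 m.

E 674700 m, N 3796800 m

Web Mercator inverse (R = 6378137 m) → φ = 34.29760164°, λ = -85.10119776°.
UTM 16N forward: E = 674748.171 m, N = 3796786.264 m.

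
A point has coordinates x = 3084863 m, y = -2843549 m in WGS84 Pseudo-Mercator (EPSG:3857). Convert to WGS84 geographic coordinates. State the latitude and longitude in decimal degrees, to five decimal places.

R = 6378137 m. λ = x/R = 27.71179582°.
φ = 2·arctan(exp(y/R)) − 90° = 2·arctan(0.64029) − 90° = -24.73760041°.

lat -24.73760°, lon 27.71180°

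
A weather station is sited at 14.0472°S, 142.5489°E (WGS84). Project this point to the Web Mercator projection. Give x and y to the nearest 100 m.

Web Mercator is spherical with R = a = 6378137 m.
x = R·λ = 6378137 × 2.487947650 = 15868470.961 m.
y = R·ln tan(π/4 + φ/2) = 6378137 × -0.247663579 = -1579632.238 m.

x 15868500 m, y -1579600 m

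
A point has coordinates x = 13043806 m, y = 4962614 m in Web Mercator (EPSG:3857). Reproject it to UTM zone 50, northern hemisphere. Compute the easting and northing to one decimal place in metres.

Web Mercator inverse (R = 6378137 m) → φ = 40.66200103°, λ = 117.17450293°.
UTM 50N forward: E = 514750.682 m, N = 4501251.709 m.

E 514750.7 m, N 4501251.7 m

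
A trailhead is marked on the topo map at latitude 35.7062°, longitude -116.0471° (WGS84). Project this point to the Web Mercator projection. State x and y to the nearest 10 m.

Web Mercator is spherical with R = a = 6378137 m.
x = R·λ = 6378137 × -2.025403982 = -12918304.080 m.
y = R·ln tan(π/4 + φ/2) = 6378137 × 0.667948946 = 4260269.888 m.

x -12918300 m, y 4260270 m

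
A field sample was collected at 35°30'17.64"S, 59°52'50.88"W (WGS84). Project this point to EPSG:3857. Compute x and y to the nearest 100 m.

x -6665900 m, y -4232700 m

Web Mercator is spherical with R = a = 6378137 m.
x = R·λ = 6378137 × -1.045117119 = -6665900.164 m.
y = R·ln tan(π/4 + φ/2) = 6378137 × -0.663627716 = -4232708.493 m.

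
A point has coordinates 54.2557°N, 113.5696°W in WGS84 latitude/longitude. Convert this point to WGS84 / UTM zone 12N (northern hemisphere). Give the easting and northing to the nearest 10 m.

E 332620 m, N 6015020 m

Zone 12 central meridian λ₀ = 6×12 − 183 = -111°; Δλ = -2.5696°.
Transverse Mercator on WGS84 with k₀ = 0.9996 gives E = 332615.595 m, N = 6015018.839 m.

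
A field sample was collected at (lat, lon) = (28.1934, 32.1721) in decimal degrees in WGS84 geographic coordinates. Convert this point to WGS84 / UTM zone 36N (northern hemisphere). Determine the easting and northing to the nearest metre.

E 418743 m, N 3118904 m

Zone 36 central meridian λ₀ = 6×36 − 183 = 33°; Δλ = -0.8279°.
Transverse Mercator on WGS84 with k₀ = 0.9996 gives E = 418743.002 m, N = 3118903.952 m.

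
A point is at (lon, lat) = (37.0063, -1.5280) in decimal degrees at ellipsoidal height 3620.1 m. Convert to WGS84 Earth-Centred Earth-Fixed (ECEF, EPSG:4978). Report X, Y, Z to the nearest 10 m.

WGS84: a = 6378137 m, e² = 0.006694380; N(φ) = a/√(1−e²sin²φ) = 6378152.180 m.
X = (N+h)·cosφ·cosλ = 5094475.455 m; Y = (N+h)·cosφ·sinλ = 3839840.939 m; Z = (N(1−e²)+h)·sinφ = -169034.400 m.

X 5094480 m, Y 3839840 m, Z -169030 m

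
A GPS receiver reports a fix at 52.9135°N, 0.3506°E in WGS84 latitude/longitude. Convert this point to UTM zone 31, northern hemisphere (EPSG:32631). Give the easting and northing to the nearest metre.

E 321860 m, N 5865935 m

Zone 31 central meridian λ₀ = 6×31 − 183 = 3°; Δλ = -2.6494°.
Transverse Mercator on WGS84 with k₀ = 0.9996 gives E = 321859.916 m, N = 5865934.768 m.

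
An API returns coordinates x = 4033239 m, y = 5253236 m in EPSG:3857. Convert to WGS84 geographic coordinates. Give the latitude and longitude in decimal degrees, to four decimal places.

lat 42.6129°, lon 36.2312°

R = 6378137 m. λ = x/R = 36.23120238°.
φ = 2·arctan(exp(y/R)) − 90° = 2·arctan(2.27876) − 90° = 42.61290221°.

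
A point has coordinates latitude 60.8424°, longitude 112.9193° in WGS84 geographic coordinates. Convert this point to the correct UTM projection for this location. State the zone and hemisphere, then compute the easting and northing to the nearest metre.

Longitude 112.9193° lies in the 6° band [108°, 114°), giving zone 49; latitude is north of the equator, so 49N.
Zone 49 central meridian λ₀ = 6×49 − 183 = 111°; Δλ = +1.9193°.
Transverse Mercator on WGS84 with k₀ = 0.9996 gives E = 604310.607 m, N = 6746759.280 m.

Zone 49N: E 604311 m, N 6746759 m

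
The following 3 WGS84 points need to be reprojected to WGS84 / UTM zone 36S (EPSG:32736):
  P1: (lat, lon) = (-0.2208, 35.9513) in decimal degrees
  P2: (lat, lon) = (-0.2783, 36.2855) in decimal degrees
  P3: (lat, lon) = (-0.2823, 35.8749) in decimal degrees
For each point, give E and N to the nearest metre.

UTM zone 36S: λ₀ = 33°, k₀ = 0.9996.
P1 (-0.2208°, 35.9513°) → (828549.672, 9975562.334) m.
P2 (-0.2783°, 36.2855°) → (865791.471, 9969188.502) m.
P3 (-0.2823°, 35.8749°) → (820035.753, 9968757.780) m.

P1: E 828550 m, N 9975562 m; P2: E 865791 m, N 9969189 m; P3: E 820036 m, N 9968758 m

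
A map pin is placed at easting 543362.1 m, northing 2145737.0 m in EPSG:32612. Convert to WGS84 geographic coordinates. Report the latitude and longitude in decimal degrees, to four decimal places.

lat 19.4054°, lon -110.5870°

Zone 12N: λ₀ = -111°, k₀ = 0.9996, false easting 500000 m.
Meridian distance M = (N − FN)/k₀ = 2146595.6 m.
Inverse transverse Mercator on WGS84 gives φ = 19.40540018°, λ = -110.58700047°.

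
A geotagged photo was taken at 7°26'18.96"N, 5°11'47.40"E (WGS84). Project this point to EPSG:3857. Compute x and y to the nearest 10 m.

x 578470 m, y 830400 m

Web Mercator is spherical with R = a = 6378137 m.
x = R·λ = 6378137 × 0.090696035 = 578471.734 m.
y = R·ln tan(π/4 + φ/2) = 6378137 × 0.130194322 = 830397.221 m.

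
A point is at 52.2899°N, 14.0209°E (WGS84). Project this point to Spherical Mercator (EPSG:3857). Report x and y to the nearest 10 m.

x 1560800 m, y 6852710 m

Web Mercator is spherical with R = a = 6378137 m.
x = R·λ = 6378137 × 0.244710869 = 1560799.448 m.
y = R·ln tan(π/4 + φ/2) = 6378137 × 1.074406803 = 6852713.786 m.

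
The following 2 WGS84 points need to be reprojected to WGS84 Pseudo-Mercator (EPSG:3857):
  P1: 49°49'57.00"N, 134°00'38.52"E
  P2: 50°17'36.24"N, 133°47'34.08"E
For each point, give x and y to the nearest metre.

Web Mercator: x = R·λ, y = R·ln tan(π/4+φ/2), R = 6378137 m.
P1 (49.8325°, 134.0107°) → (14918002.885, 6417318.166) m.
P2 (50.2934°, 133.7928°) → (14893746.368, 6497243.455) m.

P1: x 14918003 m, y 6417318 m; P2: x 14893746 m, y 6497243 m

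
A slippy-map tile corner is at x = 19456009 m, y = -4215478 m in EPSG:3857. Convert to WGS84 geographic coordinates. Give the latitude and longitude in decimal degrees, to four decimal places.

R = 6378137 m. λ = x/R = 174.77630253°.
φ = 2·arctan(exp(y/R)) − 90° = 2·arctan(0.51637) − 90° = -35.37879671°.

lat -35.3788°, lon 174.7763°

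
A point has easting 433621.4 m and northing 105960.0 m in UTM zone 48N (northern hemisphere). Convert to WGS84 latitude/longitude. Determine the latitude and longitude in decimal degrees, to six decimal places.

Zone 48N: λ₀ = 105°, k₀ = 0.9996, false easting 500000 m.
Meridian distance M = (N − FN)/k₀ = 106002.4 m.
Inverse transverse Mercator on WGS84 gives φ = 0.95860015°, λ = 104.40340019°.

lat 0.958600°, lon 104.403400°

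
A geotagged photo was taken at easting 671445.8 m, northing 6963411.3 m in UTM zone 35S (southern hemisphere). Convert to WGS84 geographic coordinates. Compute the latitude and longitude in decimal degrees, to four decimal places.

Zone 35S: λ₀ = 27°, k₀ = 0.9996, false easting 500000 m, false northing 10000000 m.
Meridian distance M = (N − FN)/k₀ = -3037803.8 m.
Inverse transverse Mercator on WGS84 gives φ = -27.44200032°, λ = 28.73470048°.

lat -27.4420°, lon 28.7347°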